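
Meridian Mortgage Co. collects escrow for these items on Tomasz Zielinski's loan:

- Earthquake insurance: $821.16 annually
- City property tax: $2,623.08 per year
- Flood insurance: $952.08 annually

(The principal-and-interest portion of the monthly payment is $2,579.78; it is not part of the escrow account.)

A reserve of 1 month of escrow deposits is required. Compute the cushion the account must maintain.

$366.36

Earthquake insurance: $821.16
City property tax: $2,623.08
Flood insurance: $952.08
Annual escrow total = $821.16 + $2,623.08 + $952.08 = $4,396.32
Monthly escrow = $4,396.32 / 12 = $366.36
Reserve = 1 × $366.36 = $366.36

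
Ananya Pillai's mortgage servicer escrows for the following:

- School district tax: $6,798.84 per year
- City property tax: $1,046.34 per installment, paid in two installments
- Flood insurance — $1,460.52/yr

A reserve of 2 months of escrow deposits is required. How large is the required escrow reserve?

School district tax: $6,798.84 annually
City property tax: $1,046.34 × 2 = $2,092.68 annually
Flood insurance: $1,460.52 annually
Total annual escrow = $6,798.84 + $2,092.68 + $1,460.52 = $10,352.04
Monthly escrow = $10,352.04 / 12 = $862.67
Required cushion = 2 × $862.67 = $1,725.34

$1,725.34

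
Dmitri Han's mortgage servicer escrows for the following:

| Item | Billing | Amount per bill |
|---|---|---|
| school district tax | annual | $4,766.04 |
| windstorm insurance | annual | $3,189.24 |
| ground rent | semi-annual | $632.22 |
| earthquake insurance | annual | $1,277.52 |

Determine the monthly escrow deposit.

School district tax: $4,766.04 per year
Windstorm insurance: $3,189.24 per year
Ground rent: $632.22 × 2 = $1,264.44 per year
Earthquake insurance: $1,277.52 per year
Total per year = $4,766.04 + $3,189.24 + $1,264.44 + $1,277.52 = $10,497.24
Monthly = $10,497.24 / 12 = $874.77

$874.77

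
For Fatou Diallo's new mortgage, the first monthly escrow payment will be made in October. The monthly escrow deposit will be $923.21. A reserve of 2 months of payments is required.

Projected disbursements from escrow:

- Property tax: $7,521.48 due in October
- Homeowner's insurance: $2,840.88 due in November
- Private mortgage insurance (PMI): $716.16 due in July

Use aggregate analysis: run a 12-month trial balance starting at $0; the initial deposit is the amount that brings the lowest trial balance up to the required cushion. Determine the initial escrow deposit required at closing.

Cushion = 2 × $923.21 = $1,846.42
Trial balance (start $0, +$923.21 each month, − disbursements):
  Oct: +$923.21 − $7,521.48 → -$6,598.27
  Nov: +$923.21 − $2,840.88 → -$8,515.94
  Dec: +$923.21 → -$7,592.73
  Jan: +$923.21 → -$6,669.52
  Feb: +$923.21 → -$5,746.31
  Mar: +$923.21 → -$4,823.10
  Apr: +$923.21 → -$3,899.89
  May: +$923.21 → -$2,976.68
  Jun: +$923.21 → -$2,053.47
  Jul: +$923.21 − $716.16 → -$1,846.42
  Aug: +$923.21 → -$923.21
  Sep: +$923.21 → $0.00
Lowest trial balance = -$8,515.94 (Nov)
Initial deposit = cushion − low point = $1,846.42 − (-$8,515.94) = $10,362.36

$10,362.36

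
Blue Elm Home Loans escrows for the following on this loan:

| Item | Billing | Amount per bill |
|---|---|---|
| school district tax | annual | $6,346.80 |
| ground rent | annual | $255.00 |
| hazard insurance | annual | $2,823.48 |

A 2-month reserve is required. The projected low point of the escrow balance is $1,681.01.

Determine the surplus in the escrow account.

School district tax: $6,346.80/yr
Ground rent: $255.00/yr
Hazard insurance: $2,823.48/yr
Total annual escrow = $6,346.80 + $255.00 + $2,823.48 = $9,425.28
Per month = $9,425.28 / 12 = $785.44
Required reserve = 2 × $785.44 = $1,570.88
Excess over cushion: $1,681.01 − $1,570.88 = $110.13

$110.13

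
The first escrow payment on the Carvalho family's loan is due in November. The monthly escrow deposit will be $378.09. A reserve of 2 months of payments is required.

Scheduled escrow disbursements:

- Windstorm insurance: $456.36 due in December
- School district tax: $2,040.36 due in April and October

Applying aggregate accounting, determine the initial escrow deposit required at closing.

Cushion = 2 × $378.09 = $756.18
Trial balance (start $0, +$378.09 each month, − disbursements):
  Nov: +$378.09 → $378.09
  Dec: +$378.09 − $456.36 → $299.82
  Jan: +$378.09 → $677.91
  Feb: +$378.09 → $1,056.00
  Mar: +$378.09 → $1,434.09
  Apr: +$378.09 − $2,040.36 → -$228.18
  May: +$378.09 → $149.91
  Jun: +$378.09 → $528.00
  Jul: +$378.09 → $906.09
  Aug: +$378.09 → $1,284.18
  Sep: +$378.09 → $1,662.27
  Oct: +$378.09 − $2,040.36 → $0.00
Lowest trial balance = -$228.18 (Apr)
Initial deposit = cushion − low point = $756.18 − (-$228.18) = $984.36

$984.36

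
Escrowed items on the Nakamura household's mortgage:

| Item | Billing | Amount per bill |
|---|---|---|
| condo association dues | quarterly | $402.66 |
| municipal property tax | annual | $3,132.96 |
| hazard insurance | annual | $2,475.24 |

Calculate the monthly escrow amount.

Condo association dues: $402.66 × 4 = $1,610.64 per year
Municipal property tax: $3,132.96 per year
Hazard insurance: $2,475.24 per year
Total per year = $7,218.84
Per month = $7,218.84 / 12 = $601.57

$601.57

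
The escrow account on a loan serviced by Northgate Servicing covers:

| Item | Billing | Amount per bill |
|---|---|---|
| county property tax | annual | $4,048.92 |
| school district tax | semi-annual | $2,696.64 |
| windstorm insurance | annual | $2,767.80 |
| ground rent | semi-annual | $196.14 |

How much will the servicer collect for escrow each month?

$1,050.19

County property tax — $4,048.92/yr
School district tax — $2,696.64 × 2 = $5,393.28/yr
Windstorm insurance — $2,767.80/yr
Ground rent — $196.14 × 2 = $392.28/yr
Yearly total = $12,602.28
Monthly = $12,602.28 ÷ 12 = $1,050.19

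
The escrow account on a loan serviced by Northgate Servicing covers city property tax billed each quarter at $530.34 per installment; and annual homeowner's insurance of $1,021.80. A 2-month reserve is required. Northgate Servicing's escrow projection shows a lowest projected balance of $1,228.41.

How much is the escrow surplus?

City property tax = $530.34 × 4 = $2,121.36/yr
Homeowner's insurance = $1,021.80/yr
Annual escrow total = $2,121.36 + $1,021.80 = $3,143.16
Monthly escrow = $3,143.16 ÷ 12 = $261.93
Required reserve = 2 × $261.93 = $523.86
Excess over cushion: $1,228.41 − $523.86 = $704.55

$704.55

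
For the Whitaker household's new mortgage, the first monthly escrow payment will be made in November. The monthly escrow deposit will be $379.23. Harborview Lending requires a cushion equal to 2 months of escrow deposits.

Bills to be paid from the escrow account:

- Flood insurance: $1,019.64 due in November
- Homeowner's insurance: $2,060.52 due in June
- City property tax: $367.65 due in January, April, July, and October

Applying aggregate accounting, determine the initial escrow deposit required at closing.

$1,540.08

Cushion = 2 × $379.23 = $758.46
Trial balance (start $0, +$379.23 each month, − disbursements):
  Nov: +$379.23 − $1,019.64 → -$640.41
  Dec: +$379.23 → -$261.18
  Jan: +$379.23 − $367.65 → -$249.60
  Feb: +$379.23 → $129.63
  Mar: +$379.23 → $508.86
  Apr: +$379.23 − $367.65 → $520.44
  May: +$379.23 → $899.67
  Jun: +$379.23 − $2,060.52 → -$781.62
  Jul: +$379.23 − $367.65 → -$770.04
  Aug: +$379.23 → -$390.81
  Sep: +$379.23 → -$11.58
  Oct: +$379.23 − $367.65 → $0.00
Lowest trial balance = -$781.62 (Jun)
Initial deposit = cushion − low point = $758.46 − (-$781.62) = $1,540.08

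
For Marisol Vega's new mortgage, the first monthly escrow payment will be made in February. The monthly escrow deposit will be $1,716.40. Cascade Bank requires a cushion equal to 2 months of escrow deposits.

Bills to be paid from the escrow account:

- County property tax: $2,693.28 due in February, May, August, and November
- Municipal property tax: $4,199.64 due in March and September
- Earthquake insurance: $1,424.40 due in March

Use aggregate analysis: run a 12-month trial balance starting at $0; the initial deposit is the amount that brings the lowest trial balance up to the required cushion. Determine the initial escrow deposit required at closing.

$8,317.32

Cushion = 2 × $1,716.40 = $3,432.80
Trial balance (start $0, +$1,716.40 each month, − disbursements):
  Feb: +$1,716.40 − $2,693.28 → -$976.88
  Mar: +$1,716.40 − $5,624.04 → -$4,884.52
  Apr: +$1,716.40 → -$3,168.12
  May: +$1,716.40 − $2,693.28 → -$4,145.00
  Jun: +$1,716.40 → -$2,428.60
  Jul: +$1,716.40 → -$712.20
  Aug: +$1,716.40 − $2,693.28 → -$1,689.08
  Sep: +$1,716.40 − $4,199.64 → -$4,172.32
  Oct: +$1,716.40 → -$2,455.92
  Nov: +$1,716.40 − $2,693.28 → -$3,432.80
  Dec: +$1,716.40 → -$1,716.40
  Jan: +$1,716.40 → $0.00
Lowest trial balance = -$4,884.52 (Mar)
Initial deposit = cushion − low point = $3,432.80 − (-$4,884.52) = $8,317.32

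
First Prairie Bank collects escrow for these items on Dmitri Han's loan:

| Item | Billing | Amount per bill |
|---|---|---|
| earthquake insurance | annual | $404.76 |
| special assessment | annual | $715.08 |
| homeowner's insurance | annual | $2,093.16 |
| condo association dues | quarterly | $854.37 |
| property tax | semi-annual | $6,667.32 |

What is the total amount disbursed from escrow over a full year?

$19,965.12

Earthquake insurance = $404.76 annually
Special assessment = $715.08 annually
Homeowner's insurance = $2,093.16 annually
Condo association dues = $854.37 × 4 = $3,417.48 annually
Property tax = $6,667.32 × 2 = $13,334.64 annually
Annual escrow total = $404.76 + $715.08 + $2,093.16 + $3,417.48 + $13,334.64 = $19,965.12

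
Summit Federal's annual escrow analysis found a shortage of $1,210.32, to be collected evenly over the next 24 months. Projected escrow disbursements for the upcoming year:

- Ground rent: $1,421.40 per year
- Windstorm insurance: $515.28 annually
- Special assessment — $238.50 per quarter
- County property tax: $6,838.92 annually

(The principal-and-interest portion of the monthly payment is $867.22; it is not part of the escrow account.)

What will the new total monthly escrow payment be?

$861.23

Ground rent — $1,421.40 per year
Windstorm insurance — $515.28 per year
Special assessment — $238.50 × 4 = $954.00 per year
County property tax — $6,838.92 per year
Yearly total = $9,729.60
Per month = $9,729.60 / 12 = $810.80
Shortage per month = $1,210.32 ÷ 24 = $50.43
Adjusted monthly = $810.80 + $50.43 = $861.23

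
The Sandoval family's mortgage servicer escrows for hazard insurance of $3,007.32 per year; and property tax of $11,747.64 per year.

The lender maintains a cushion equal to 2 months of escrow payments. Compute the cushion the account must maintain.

Hazard insurance = $3,007.32 annually
Property tax = $11,747.64 annually
Combined annual = $3,007.32 + $11,747.64 = $14,754.96
Per month = $14,754.96 ÷ 12 = $1,229.58
Required cushion = 2 × $1,229.58 = $2,459.16

$2,459.16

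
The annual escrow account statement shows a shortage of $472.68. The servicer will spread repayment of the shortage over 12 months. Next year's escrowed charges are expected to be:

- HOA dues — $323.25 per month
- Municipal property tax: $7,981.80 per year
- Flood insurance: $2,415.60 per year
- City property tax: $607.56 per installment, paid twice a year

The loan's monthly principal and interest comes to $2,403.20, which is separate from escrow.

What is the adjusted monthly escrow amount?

HOA dues = $323.25 × 12 = $3,879.00/yr
Municipal property tax = $7,981.80/yr
Flood insurance = $2,415.60/yr
City property tax = $607.56 × 2 = $1,215.12/yr
Total annual escrow = $15,491.52
Monthly escrow = $15,491.52 / 12 = $1,290.96
Monthly shortage recovery: $472.68 ÷ 12 = $39.39
New monthly escrow = $1,290.96 + $39.39 = $1,330.35

$1,330.35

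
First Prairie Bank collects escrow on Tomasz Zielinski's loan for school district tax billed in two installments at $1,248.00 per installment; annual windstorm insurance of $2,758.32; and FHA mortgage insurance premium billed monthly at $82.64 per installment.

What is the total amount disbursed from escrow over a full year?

School district tax: $1,248.00 × 2 = $2,496.00
Windstorm insurance: $2,758.32
FHA mortgage insurance premium: $82.64 × 12 = $991.68
Total annual escrow = $2,496.00 + $2,758.32 + $991.68 = $6,246.00

$6,246.00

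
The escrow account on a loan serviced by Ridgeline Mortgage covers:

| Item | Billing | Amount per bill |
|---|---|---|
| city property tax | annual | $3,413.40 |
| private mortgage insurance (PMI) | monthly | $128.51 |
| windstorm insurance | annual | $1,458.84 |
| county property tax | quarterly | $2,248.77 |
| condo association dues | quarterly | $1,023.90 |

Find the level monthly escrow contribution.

$1,625.42

City property tax — $3,413.40/yr
Private mortgage insurance (PMI) — $128.51 × 12 = $1,542.12/yr
Windstorm insurance — $1,458.84/yr
County property tax — $2,248.77 × 4 = $8,995.08/yr
Condo association dues — $1,023.90 × 4 = $4,095.60/yr
Total annual escrow = $3,413.40 + $1,542.12 + $1,458.84 + $8,995.08 + $4,095.60 = $19,505.04
Monthly escrow = $19,505.04 / 12 = $1,625.42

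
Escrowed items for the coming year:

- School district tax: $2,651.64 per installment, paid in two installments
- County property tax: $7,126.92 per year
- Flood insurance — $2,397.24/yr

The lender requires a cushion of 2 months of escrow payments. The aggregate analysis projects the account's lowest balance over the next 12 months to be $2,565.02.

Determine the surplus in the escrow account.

School district tax: $2,651.64 × 2 = $5,303.28
County property tax: $7,126.92
Flood insurance: $2,397.24
Total annual escrow = $14,827.44
Per month = $14,827.44 / 12 = $1,235.62
Required cushion = 2 × $1,235.62 = $2,471.24
Excess over cushion: $2,565.02 − $2,471.24 = $93.78

$93.78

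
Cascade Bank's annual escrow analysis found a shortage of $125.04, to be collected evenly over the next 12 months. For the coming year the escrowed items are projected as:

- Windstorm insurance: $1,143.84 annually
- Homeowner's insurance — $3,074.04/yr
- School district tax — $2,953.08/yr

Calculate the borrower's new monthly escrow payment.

$608.00

Windstorm insurance = $1,143.84
Homeowner's insurance = $3,074.04
School district tax = $2,953.08
Annual escrow total = $1,143.84 + $3,074.04 + $2,953.08 = $7,170.96
Base monthly escrow = $7,170.96 / 12 = $597.58
Shortage per month = $125.04 / 12 = $10.42
Adjusted monthly = $597.58 + $10.42 = $608.00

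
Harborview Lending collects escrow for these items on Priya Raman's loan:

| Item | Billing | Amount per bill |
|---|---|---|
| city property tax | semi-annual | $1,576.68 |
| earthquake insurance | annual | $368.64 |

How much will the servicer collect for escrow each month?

City property tax — $1,576.68 × 2 = $3,153.36/yr
Earthquake insurance — $368.64/yr
Combined annual = $3,153.36 + $368.64 = $3,522.00
Monthly = $3,522.00 ÷ 12 = $293.50

$293.50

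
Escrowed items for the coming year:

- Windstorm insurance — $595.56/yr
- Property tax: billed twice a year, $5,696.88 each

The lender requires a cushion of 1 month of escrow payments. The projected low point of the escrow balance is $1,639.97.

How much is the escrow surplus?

Windstorm insurance — $595.56
Property tax — $5,696.88 × 2 = $11,393.76
Total annual escrow = $595.56 + $11,393.76 = $11,989.32
Per month = $11,989.32 ÷ 12 = $999.11
Required cushion = 1 × $999.11 = $999.11
Excess over cushion: $1,639.97 − $999.11 = $640.86

$640.86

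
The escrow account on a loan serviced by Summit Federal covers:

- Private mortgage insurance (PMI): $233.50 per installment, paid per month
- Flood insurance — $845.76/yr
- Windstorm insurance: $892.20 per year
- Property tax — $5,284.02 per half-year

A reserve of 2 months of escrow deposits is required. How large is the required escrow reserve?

Private mortgage insurance (PMI) = $233.50 × 12 = $2,802.00
Flood insurance = $845.76
Windstorm insurance = $892.20
Property tax = $5,284.02 × 2 = $10,568.04
Combined annual = $15,108.00
Monthly escrow = $15,108.00 ÷ 12 = $1,259.00
Reserve = 2 × $1,259.00 = $2,518.00

$2,518.00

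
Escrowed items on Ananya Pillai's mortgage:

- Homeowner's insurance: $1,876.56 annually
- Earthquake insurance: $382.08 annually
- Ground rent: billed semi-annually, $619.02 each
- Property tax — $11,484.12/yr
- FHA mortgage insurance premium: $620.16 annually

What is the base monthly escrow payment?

Homeowner's insurance = $1,876.56 per year
Earthquake insurance = $382.08 per year
Ground rent = $619.02 × 2 = $1,238.04 per year
Property tax = $11,484.12 per year
FHA mortgage insurance premium = $620.16 per year
Total per year = $15,600.96
Monthly escrow = $15,600.96 / 12 = $1,300.08

$1,300.08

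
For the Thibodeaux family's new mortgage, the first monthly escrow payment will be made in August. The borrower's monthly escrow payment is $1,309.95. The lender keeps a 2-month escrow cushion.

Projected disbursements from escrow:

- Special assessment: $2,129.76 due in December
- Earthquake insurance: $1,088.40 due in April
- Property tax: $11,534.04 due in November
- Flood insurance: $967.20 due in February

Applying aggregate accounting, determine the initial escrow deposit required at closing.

Cushion = 2 × $1,309.95 = $2,619.90
Trial balance (start $0, +$1,309.95 each month, − disbursements):
  Aug: +$1,309.95 → $1,309.95
  Sep: +$1,309.95 → $2,619.90
  Oct: +$1,309.95 → $3,929.85
  Nov: +$1,309.95 − $11,534.04 → -$6,294.24
  Dec: +$1,309.95 − $2,129.76 → -$7,114.05
  Jan: +$1,309.95 → -$5,804.10
  Feb: +$1,309.95 − $967.20 → -$5,461.35
  Mar: +$1,309.95 → -$4,151.40
  Apr: +$1,309.95 − $1,088.40 → -$3,929.85
  May: +$1,309.95 → -$2,619.90
  Jun: +$1,309.95 → -$1,309.95
  Jul: +$1,309.95 → $0.00
Lowest trial balance = -$7,114.05 (Dec)
Initial deposit = cushion − low point = $2,619.90 − (-$7,114.05) = $9,733.95

$9,733.95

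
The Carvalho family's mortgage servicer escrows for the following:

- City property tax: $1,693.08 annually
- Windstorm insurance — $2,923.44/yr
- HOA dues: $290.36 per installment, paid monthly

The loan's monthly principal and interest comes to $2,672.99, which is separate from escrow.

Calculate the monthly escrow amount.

$675.07

City property tax = $1,693.08
Windstorm insurance = $2,923.44
HOA dues = $290.36 × 12 = $3,484.32
Total annual escrow = $1,693.08 + $2,923.44 + $3,484.32 = $8,100.84
Monthly = $8,100.84 ÷ 12 = $675.07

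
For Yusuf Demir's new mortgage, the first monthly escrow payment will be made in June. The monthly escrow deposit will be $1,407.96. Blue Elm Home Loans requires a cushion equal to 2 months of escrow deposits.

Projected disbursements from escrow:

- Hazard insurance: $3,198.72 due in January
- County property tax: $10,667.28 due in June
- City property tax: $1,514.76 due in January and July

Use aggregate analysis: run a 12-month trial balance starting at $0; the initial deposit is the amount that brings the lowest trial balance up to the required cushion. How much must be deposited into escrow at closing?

Cushion = 2 × $1,407.96 = $2,815.92
Trial balance (start $0, +$1,407.96 each month, − disbursements):
  Jun: +$1,407.96 − $10,667.28 → -$9,259.32
  Jul: +$1,407.96 − $1,514.76 → -$9,366.12
  Aug: +$1,407.96 → -$7,958.16
  Sep: +$1,407.96 → -$6,550.20
  Oct: +$1,407.96 → -$5,142.24
  Nov: +$1,407.96 → -$3,734.28
  Dec: +$1,407.96 → -$2,326.32
  Jan: +$1,407.96 − $4,713.48 → -$5,631.84
  Feb: +$1,407.96 → -$4,223.88
  Mar: +$1,407.96 → -$2,815.92
  Apr: +$1,407.96 → -$1,407.96
  May: +$1,407.96 → $0.00
Lowest trial balance = -$9,366.12 (Jul)
Initial deposit = cushion − low point = $2,815.92 − (-$9,366.12) = $12,182.04

$12,182.04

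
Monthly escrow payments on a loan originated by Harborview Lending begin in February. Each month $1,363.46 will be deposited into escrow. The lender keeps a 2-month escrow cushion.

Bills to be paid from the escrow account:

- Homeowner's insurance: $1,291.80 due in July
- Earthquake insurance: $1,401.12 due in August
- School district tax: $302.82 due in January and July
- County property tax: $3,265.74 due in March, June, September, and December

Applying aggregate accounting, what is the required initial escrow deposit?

Cushion = 2 × $1,363.46 = $2,726.92
Trial balance (start $0, +$1,363.46 each month, − disbursements):
  Feb: +$1,363.46 → $1,363.46
  Mar: +$1,363.46 − $3,265.74 → -$538.82
  Apr: +$1,363.46 → $824.64
  May: +$1,363.46 → $2,188.10
  Jun: +$1,363.46 − $3,265.74 → $285.82
  Jul: +$1,363.46 − $1,594.62 → $54.66
  Aug: +$1,363.46 − $1,401.12 → $17.00
  Sep: +$1,363.46 − $3,265.74 → -$1,885.28
  Oct: +$1,363.46 → -$521.82
  Nov: +$1,363.46 → $841.64
  Dec: +$1,363.46 − $3,265.74 → -$1,060.64
  Jan: +$1,363.46 − $302.82 → $0.00
Lowest trial balance = -$1,885.28 (Sep)
Initial deposit = cushion − low point = $2,726.92 − (-$1,885.28) = $4,612.20

$4,612.20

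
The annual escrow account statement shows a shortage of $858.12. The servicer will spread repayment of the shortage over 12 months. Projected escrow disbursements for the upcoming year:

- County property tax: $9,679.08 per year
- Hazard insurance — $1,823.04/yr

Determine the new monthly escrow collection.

County property tax = $9,679.08 annually
Hazard insurance = $1,823.04 annually
Yearly total = $9,679.08 + $1,823.04 = $11,502.12
Monthly escrow = $11,502.12 ÷ 12 = $958.51
Shortage per month = $858.12 / 12 = $71.51
New monthly escrow = $958.51 + $71.51 = $1,030.02

$1,030.02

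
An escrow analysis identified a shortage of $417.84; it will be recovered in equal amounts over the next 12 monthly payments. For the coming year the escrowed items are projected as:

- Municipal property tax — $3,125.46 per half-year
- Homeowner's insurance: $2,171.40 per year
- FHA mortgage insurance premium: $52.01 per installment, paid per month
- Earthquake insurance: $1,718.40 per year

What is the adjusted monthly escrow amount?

$931.89

Municipal property tax: $3,125.46 × 2 = $6,250.92 annually
Homeowner's insurance: $2,171.40 annually
FHA mortgage insurance premium: $52.01 × 12 = $624.12 annually
Earthquake insurance: $1,718.40 annually
Yearly total = $10,764.84
Per month = $10,764.84 ÷ 12 = $897.07
Shortage spread = $417.84 ÷ 12 = $34.82/mo
New monthly escrow = $897.07 + $34.82 = $931.89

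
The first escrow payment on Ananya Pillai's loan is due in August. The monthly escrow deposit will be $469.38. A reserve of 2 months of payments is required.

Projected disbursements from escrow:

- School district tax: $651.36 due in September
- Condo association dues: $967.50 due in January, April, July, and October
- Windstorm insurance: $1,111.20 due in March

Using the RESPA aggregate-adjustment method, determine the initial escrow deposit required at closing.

$1,379.40

Cushion = 2 × $469.38 = $938.76
Trial balance (start $0, +$469.38 each month, − disbursements):
  Aug: +$469.38 → $469.38
  Sep: +$469.38 − $651.36 → $287.40
  Oct: +$469.38 − $967.50 → -$210.72
  Nov: +$469.38 → $258.66
  Dec: +$469.38 → $728.04
  Jan: +$469.38 − $967.50 → $229.92
  Feb: +$469.38 → $699.30
  Mar: +$469.38 − $1,111.20 → $57.48
  Apr: +$469.38 − $967.50 → -$440.64
  May: +$469.38 → $28.74
  Jun: +$469.38 → $498.12
  Jul: +$469.38 − $967.50 → $0.00
Lowest trial balance = -$440.64 (Apr)
Initial deposit = cushion − low point = $938.76 − (-$440.64) = $1,379.40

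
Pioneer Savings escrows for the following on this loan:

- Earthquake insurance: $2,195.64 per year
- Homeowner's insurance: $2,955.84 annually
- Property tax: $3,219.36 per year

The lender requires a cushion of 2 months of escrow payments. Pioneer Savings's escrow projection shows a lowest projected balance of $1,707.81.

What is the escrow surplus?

Earthquake insurance = $2,195.64
Homeowner's insurance = $2,955.84
Property tax = $3,219.36
Annual escrow total = $2,195.64 + $2,955.84 + $3,219.36 = $8,370.84
Monthly = $8,370.84 / 12 = $697.57
Required reserve = 2 × $697.57 = $1,395.14
Excess over cushion: $1,707.81 − $1,395.14 = $312.67

$312.67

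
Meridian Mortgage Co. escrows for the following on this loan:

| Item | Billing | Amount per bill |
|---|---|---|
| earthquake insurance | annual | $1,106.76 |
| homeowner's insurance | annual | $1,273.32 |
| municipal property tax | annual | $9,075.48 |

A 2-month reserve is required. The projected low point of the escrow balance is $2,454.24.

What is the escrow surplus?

$544.98

Earthquake insurance — $1,106.76
Homeowner's insurance — $1,273.32
Municipal property tax — $9,075.48
Total annual escrow = $1,106.76 + $1,273.32 + $9,075.48 = $11,455.56
Monthly = $11,455.56 / 12 = $954.63
Required reserve = 2 × $954.63 = $1,909.26
Excess over cushion: $2,454.24 − $1,909.26 = $544.98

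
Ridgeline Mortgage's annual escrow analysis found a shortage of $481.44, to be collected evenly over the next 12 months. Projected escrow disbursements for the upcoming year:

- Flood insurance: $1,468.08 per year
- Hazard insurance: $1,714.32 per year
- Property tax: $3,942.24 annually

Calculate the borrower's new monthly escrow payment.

Flood insurance: $1,468.08
Hazard insurance: $1,714.32
Property tax: $3,942.24
Total annual escrow = $1,468.08 + $1,714.32 + $3,942.24 = $7,124.64
Base monthly escrow = $7,124.64 / 12 = $593.72
Monthly shortage recovery: $481.44 ÷ 12 = $40.12
Adjusted monthly = $593.72 + $40.12 = $633.84

$633.84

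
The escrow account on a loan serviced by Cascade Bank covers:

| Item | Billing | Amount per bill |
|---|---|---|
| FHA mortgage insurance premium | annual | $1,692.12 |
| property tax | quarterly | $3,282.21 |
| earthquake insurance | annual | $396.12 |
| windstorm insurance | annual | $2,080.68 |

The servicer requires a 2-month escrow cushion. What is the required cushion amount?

FHA mortgage insurance premium = $1,692.12/yr
Property tax = $3,282.21 × 4 = $13,128.84/yr
Earthquake insurance = $396.12/yr
Windstorm insurance = $2,080.68/yr
Yearly total = $17,297.76
Monthly escrow = $17,297.76 ÷ 12 = $1,441.48
Cushion = 2 × $1,441.48 = $2,882.96

$2,882.96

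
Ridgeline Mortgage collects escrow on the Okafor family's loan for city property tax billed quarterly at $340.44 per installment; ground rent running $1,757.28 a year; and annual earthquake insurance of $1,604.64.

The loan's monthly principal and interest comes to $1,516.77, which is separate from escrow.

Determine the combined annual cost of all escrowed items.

$4,723.68

City property tax = $340.44 × 4 = $1,361.76 per year
Ground rent = $1,757.28 per year
Earthquake insurance = $1,604.64 per year
Total annual escrow = $4,723.68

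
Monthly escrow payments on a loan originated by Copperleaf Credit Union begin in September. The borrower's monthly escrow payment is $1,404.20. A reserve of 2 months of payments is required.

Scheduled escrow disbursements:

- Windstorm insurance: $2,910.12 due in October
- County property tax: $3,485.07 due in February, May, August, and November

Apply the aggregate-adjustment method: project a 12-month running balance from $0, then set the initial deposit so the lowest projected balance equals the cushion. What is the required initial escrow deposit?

Cushion = 2 × $1,404.20 = $2,808.40
Trial balance (start $0, +$1,404.20 each month, − disbursements):
  Sep: +$1,404.20 → $1,404.20
  Oct: +$1,404.20 − $2,910.12 → -$101.72
  Nov: +$1,404.20 − $3,485.07 → -$2,182.59
  Dec: +$1,404.20 → -$778.39
  Jan: +$1,404.20 → $625.81
  Feb: +$1,404.20 − $3,485.07 → -$1,455.06
  Mar: +$1,404.20 → -$50.86
  Apr: +$1,404.20 → $1,353.34
  May: +$1,404.20 − $3,485.07 → -$727.53
  Jun: +$1,404.20 → $676.67
  Jul: +$1,404.20 → $2,080.87
  Aug: +$1,404.20 − $3,485.07 → $0.00
Lowest trial balance = -$2,182.59 (Nov)
Initial deposit = cushion − low point = $2,808.40 − (-$2,182.59) = $4,990.99

$4,990.99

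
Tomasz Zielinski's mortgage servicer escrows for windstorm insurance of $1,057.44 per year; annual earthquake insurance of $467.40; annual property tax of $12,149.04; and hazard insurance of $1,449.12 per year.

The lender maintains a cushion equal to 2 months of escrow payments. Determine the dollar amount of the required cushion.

$2,520.50

Windstorm insurance — $1,057.44 per year
Earthquake insurance — $467.40 per year
Property tax — $12,149.04 per year
Hazard insurance — $1,449.12 per year
Total per year = $15,123.00
Per month = $15,123.00 ÷ 12 = $1,260.25
Reserve = 2 × $1,260.25 = $2,520.50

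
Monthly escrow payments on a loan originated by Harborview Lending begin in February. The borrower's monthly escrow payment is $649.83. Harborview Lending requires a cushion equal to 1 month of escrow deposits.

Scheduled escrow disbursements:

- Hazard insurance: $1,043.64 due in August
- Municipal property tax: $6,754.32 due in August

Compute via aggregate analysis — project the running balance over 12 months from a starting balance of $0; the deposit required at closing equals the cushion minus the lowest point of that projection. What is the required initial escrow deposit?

Cushion = 1 × $649.83 = $649.83
Trial balance (start $0, +$649.83 each month, − disbursements):
  Feb: +$649.83 → $649.83
  Mar: +$649.83 → $1,299.66
  Apr: +$649.83 → $1,949.49
  May: +$649.83 → $2,599.32
  Jun: +$649.83 → $3,249.15
  Jul: +$649.83 → $3,898.98
  Aug: +$649.83 − $7,797.96 → -$3,249.15
  Sep: +$649.83 → -$2,599.32
  Oct: +$649.83 → -$1,949.49
  Nov: +$649.83 → -$1,299.66
  Dec: +$649.83 → -$649.83
  Jan: +$649.83 → $0.00
Lowest trial balance = -$3,249.15 (Aug)
Initial deposit = cushion − low point = $649.83 − (-$3,249.15) = $3,898.98

$3,898.98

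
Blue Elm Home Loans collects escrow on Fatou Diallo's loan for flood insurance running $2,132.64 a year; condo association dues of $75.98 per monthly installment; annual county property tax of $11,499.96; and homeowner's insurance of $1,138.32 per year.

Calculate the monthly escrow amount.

$1,306.89

Flood insurance = $2,132.64 annually
Condo association dues = $75.98 × 12 = $911.76 annually
County property tax = $11,499.96 annually
Homeowner's insurance = $1,138.32 annually
Yearly total = $2,132.64 + $911.76 + $11,499.96 + $1,138.32 = $15,682.68
Per month = $15,682.68 ÷ 12 = $1,306.89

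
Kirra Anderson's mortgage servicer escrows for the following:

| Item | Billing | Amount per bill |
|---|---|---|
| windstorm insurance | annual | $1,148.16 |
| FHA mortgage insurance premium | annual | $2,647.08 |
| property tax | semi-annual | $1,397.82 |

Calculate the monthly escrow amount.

Windstorm insurance = $1,148.16 annually
FHA mortgage insurance premium = $2,647.08 annually
Property tax = $1,397.82 × 2 = $2,795.64 annually
Combined annual = $1,148.16 + $2,647.08 + $2,795.64 = $6,590.88
Per month = $6,590.88 ÷ 12 = $549.24

$549.24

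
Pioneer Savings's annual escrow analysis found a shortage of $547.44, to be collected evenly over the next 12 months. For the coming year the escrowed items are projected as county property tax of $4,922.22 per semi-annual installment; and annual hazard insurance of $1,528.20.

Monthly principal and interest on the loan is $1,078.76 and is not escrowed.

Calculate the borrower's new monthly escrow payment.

County property tax — $4,922.22 × 2 = $9,844.44 per year
Hazard insurance — $1,528.20 per year
Total annual escrow = $9,844.44 + $1,528.20 = $11,372.64
Monthly escrow = $11,372.64 / 12 = $947.72
Shortage spread = $547.44 / 12 = $45.62/mo
New monthly escrow = $947.72 + $45.62 = $993.34

$993.34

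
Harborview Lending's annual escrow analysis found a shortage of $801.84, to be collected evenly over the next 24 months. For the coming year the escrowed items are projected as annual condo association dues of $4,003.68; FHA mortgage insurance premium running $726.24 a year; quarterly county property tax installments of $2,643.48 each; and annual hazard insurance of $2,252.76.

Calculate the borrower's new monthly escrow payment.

Condo association dues: $4,003.68 annually
FHA mortgage insurance premium: $726.24 annually
County property tax: $2,643.48 × 4 = $10,573.92 annually
Hazard insurance: $2,252.76 annually
Total annual escrow = $4,003.68 + $726.24 + $10,573.92 + $2,252.76 = $17,556.60
Monthly escrow = $17,556.60 ÷ 12 = $1,463.05
Shortage per month = $801.84 ÷ 24 = $33.41
New monthly escrow = $1,463.05 + $33.41 = $1,496.46

$1,496.46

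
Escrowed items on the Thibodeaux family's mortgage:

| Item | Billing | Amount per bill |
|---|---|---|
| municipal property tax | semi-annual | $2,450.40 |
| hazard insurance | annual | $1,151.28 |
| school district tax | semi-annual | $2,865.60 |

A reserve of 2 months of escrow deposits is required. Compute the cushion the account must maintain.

$1,963.88

Municipal property tax — $2,450.40 × 2 = $4,900.80
Hazard insurance — $1,151.28
School district tax — $2,865.60 × 2 = $5,731.20
Annual escrow total = $11,783.28
Base monthly escrow = $11,783.28 ÷ 12 = $981.94
Required cushion = 2 × $981.94 = $1,963.88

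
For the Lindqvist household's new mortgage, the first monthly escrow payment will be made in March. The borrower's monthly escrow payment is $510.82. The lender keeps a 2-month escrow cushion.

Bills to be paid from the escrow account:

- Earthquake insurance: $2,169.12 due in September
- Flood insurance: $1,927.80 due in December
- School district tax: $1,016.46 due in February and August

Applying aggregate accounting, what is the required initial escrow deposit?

Cushion = 2 × $510.82 = $1,021.64
Trial balance (start $0, +$510.82 each month, − disbursements):
  Mar: +$510.82 → $510.82
  Apr: +$510.82 → $1,021.64
  May: +$510.82 → $1,532.46
  Jun: +$510.82 → $2,043.28
  Jul: +$510.82 → $2,554.10
  Aug: +$510.82 − $1,016.46 → $2,048.46
  Sep: +$510.82 − $2,169.12 → $390.16
  Oct: +$510.82 → $900.98
  Nov: +$510.82 → $1,411.80
  Dec: +$510.82 − $1,927.80 → -$5.18
  Jan: +$510.82 → $505.64
  Feb: +$510.82 − $1,016.46 → $0.00
Lowest trial balance = -$5.18 (Dec)
Initial deposit = cushion − low point = $1,021.64 − (-$5.18) = $1,026.82

$1,026.82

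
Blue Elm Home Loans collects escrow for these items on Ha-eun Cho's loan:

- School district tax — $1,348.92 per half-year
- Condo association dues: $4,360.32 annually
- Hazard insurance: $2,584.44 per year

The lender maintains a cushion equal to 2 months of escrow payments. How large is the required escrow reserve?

School district tax — $1,348.92 × 2 = $2,697.84/yr
Condo association dues — $4,360.32/yr
Hazard insurance — $2,584.44/yr
Yearly total = $2,697.84 + $4,360.32 + $2,584.44 = $9,642.60
Monthly escrow = $9,642.60 / 12 = $803.55
Cushion = 2 × $803.55 = $1,607.10

$1,607.10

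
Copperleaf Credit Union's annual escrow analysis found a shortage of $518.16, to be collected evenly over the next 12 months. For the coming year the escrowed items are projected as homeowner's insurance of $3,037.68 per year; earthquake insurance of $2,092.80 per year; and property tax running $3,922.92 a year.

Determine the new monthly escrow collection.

Homeowner's insurance — $3,037.68 annually
Earthquake insurance — $2,092.80 annually
Property tax — $3,922.92 annually
Annual escrow total = $3,037.68 + $2,092.80 + $3,922.92 = $9,053.40
Base monthly escrow = $9,053.40 / 12 = $754.45
Shortage per month = $518.16 ÷ 12 = $43.18
New monthly escrow = $754.45 + $43.18 = $797.63

$797.63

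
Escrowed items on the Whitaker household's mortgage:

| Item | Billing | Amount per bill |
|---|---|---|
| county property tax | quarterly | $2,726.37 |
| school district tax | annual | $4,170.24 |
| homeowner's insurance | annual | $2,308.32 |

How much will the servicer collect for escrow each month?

$1,448.67

County property tax = $2,726.37 × 4 = $10,905.48 annually
School district tax = $4,170.24 annually
Homeowner's insurance = $2,308.32 annually
Annual escrow total = $10,905.48 + $4,170.24 + $2,308.32 = $17,384.04
Monthly = $17,384.04 / 12 = $1,448.67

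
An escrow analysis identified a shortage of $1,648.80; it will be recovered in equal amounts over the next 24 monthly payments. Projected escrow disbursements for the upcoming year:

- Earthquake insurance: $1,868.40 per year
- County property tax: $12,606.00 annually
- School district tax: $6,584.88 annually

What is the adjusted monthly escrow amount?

$1,823.64

Earthquake insurance: $1,868.40 per year
County property tax: $12,606.00 per year
School district tax: $6,584.88 per year
Total annual escrow = $1,868.40 + $12,606.00 + $6,584.88 = $21,059.28
Monthly = $21,059.28 / 12 = $1,754.94
Shortage per month = $1,648.80 ÷ 24 = $68.70
New monthly escrow = $1,754.94 + $68.70 = $1,823.64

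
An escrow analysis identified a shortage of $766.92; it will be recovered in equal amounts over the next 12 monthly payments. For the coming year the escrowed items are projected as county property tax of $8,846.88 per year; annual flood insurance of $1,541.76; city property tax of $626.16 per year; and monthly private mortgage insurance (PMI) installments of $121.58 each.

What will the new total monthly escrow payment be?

$1,103.39

County property tax = $8,846.88
Flood insurance = $1,541.76
City property tax = $626.16
Private mortgage insurance (PMI) = $121.58 × 12 = $1,458.96
Annual escrow total = $12,473.76
Base monthly escrow = $12,473.76 / 12 = $1,039.48
Shortage spread = $766.92 / 12 = $63.91/mo
Adjusted monthly = $1,039.48 + $63.91 = $1,103.39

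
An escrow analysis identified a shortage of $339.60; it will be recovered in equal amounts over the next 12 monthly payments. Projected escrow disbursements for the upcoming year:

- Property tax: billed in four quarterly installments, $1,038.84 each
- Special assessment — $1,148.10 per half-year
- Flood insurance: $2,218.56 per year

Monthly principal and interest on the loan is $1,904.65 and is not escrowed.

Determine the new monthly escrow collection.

Property tax: $1,038.84 × 4 = $4,155.36 per year
Special assessment: $1,148.10 × 2 = $2,296.20 per year
Flood insurance: $2,218.56 per year
Yearly total = $4,155.36 + $2,296.20 + $2,218.56 = $8,670.12
Monthly escrow = $8,670.12 ÷ 12 = $722.51
Shortage per month = $339.60 ÷ 12 = $28.30
New monthly escrow = $722.51 + $28.30 = $750.81

$750.81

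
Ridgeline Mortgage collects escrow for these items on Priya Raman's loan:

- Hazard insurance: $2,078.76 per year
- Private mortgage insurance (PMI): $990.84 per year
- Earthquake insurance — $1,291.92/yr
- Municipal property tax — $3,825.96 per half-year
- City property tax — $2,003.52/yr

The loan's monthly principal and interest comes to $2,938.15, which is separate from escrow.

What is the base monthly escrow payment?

Hazard insurance = $2,078.76
Private mortgage insurance (PMI) = $990.84
Earthquake insurance = $1,291.92
Municipal property tax = $3,825.96 × 2 = $7,651.92
City property tax = $2,003.52
Annual escrow total = $2,078.76 + $990.84 + $1,291.92 + $7,651.92 + $2,003.52 = $14,016.96
Per month = $14,016.96 / 12 = $1,168.08

$1,168.08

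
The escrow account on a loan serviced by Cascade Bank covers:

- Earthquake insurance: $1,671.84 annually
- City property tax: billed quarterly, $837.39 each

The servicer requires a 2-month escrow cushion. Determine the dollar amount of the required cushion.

Earthquake insurance: $1,671.84 annually
City property tax: $837.39 × 4 = $3,349.56 annually
Total annual escrow = $5,021.40
Base monthly escrow = $5,021.40 ÷ 12 = $418.45
Reserve = 2 × $418.45 = $836.90

$836.90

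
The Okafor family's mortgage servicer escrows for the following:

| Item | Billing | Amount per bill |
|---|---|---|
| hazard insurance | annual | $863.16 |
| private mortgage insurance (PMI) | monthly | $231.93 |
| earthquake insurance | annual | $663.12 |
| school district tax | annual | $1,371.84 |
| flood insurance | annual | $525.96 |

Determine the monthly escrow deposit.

Hazard insurance: $863.16
Private mortgage insurance (PMI): $231.93 × 12 = $2,783.16
Earthquake insurance: $663.12
School district tax: $1,371.84
Flood insurance: $525.96
Annual escrow total = $863.16 + $2,783.16 + $663.12 + $1,371.84 + $525.96 = $6,207.24
Monthly escrow = $6,207.24 ÷ 12 = $517.27

$517.27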